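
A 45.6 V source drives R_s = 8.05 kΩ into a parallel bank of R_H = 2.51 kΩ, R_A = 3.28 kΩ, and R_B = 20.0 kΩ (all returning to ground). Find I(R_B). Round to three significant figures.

I ≈ 0.323 mA

Combine the parallel branches: R_p = (1/2.51 + 1/3.28 + 1/20.0)⁻¹ = 1.328 kΩ.
V_A by voltage divider: V_A = 45.6 × 1.328/(8.05 + 1.328) = 6.455 V.
I(R_B) = V_A / R_B = 6.455/20.0 = 0.3228 mA.
(Equivalently: I_total = 4.863 mA, then current-divider fraction G_k/ΣG = 0.06638.)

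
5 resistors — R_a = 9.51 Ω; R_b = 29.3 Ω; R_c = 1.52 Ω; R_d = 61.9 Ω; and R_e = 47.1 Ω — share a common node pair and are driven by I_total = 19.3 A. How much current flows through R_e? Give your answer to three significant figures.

Total conductance ΣG = 1/9.51 + 1/29.3 + 1/1.52 + 1/61.9 + 1/47.1 = 0.8346 (units of 1/Ω).
R_e takes the fraction G_k/ΣG = 0.02123/0.8346 = 0.02544, so I = 19.3 × 0.02544 = 0.4910 A.

I ≈ 0.491 A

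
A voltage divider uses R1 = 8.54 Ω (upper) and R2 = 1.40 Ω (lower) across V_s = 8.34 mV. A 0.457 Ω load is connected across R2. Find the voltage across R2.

The load sits in parallel with R2, giving an effective lower resistance R2' = R2·R_L/(R2+R_L) = 0.3445 Ω.
Then V_out = V_s · R2'/(R1 + R2') = 8.34 × 0.3445/8.885 = 0.3234 mV.
(Unloaded it would be 1.17 mV; the load pulls it down.)

V_out ≈ 0.323 mV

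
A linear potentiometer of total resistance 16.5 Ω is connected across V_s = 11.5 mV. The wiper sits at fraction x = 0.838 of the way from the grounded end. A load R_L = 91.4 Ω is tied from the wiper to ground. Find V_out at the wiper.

Split the track: R_lower = x·R_p = 13.83 Ω, R_upper = (1−x)·R_p = 2.673 Ω.
R_L loads the lower segment: effective lower R = 12.01 Ω.
Then V_out = V_s · 12.01/(2.673 + 12.01) = 9.406 mV.
(Unloaded: V_out = x·V_s = 9.64 mV.)

V_out ≈ 9.41 mV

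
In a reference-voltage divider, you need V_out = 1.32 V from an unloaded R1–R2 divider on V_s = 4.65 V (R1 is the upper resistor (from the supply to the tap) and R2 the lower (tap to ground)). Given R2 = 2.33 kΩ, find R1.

Required fraction k = V_out/V_s = 0.2839.
R1 = R2·(1/k − 1) = 2.33 × 2.523 = 5.878 kΩ.

R1 ≈ 5.88 kΩ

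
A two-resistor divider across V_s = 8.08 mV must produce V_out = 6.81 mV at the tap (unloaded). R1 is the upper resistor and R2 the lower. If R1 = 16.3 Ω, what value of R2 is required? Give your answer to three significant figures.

R2 ≈ 87.4 Ω

V_out/V_s = R2/(R1+R2) = 0.8428.
So R2 = R1 · V_out/(V_s − V_out) = 16.3 × 6.81/(8.08 − 6.81) = 16.3 × 5.362 = 87.40 Ω.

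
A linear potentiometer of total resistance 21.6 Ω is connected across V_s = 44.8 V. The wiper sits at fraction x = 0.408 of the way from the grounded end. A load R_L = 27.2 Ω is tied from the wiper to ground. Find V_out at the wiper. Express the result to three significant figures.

Lower segment x·R_p = 8.813 Ω; upper segment (1−x)·R_p = 12.79 Ω.
(x·R_p) ‖ R_L = 6.656 Ω.
Then V_out = V_s · 6.656/(12.79 + 6.656) = 15.34 V.

V_out ≈ 15.3 V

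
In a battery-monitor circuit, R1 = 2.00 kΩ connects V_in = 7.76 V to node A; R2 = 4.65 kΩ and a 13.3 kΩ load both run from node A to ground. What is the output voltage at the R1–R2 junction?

R2 ‖ R_L = (4.65 × 13.3)/(4.65 + 13.3) = 3.445 kΩ.
Now apply the divider: V_out = 7.76 × 0.6327 = 4.910 V.
(Unloaded it would be 5.43 V; the load pulls it down.)

V_out ≈ 4.91 V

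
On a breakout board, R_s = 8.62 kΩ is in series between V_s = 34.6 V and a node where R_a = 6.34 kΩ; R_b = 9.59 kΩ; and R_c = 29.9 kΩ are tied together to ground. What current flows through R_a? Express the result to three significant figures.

I ≈ 1.54 mA

Equivalent of the parallel group: R_p = 3.385 kΩ.
V_A by voltage divider: V_A = 34.6 × 3.385/(8.62 + 3.385) = 9.755 V.
I(R_a) = V_A / R_a = 9.755/6.34 = 1.539 mA.
(Check via current divider: I_total = 2.882 mA; share G_k/ΣG = 0.5339 → same result.)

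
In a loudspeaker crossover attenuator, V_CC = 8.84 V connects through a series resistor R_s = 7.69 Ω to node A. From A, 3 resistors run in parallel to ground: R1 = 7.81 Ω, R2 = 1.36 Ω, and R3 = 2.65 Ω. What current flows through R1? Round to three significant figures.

Equivalent of the parallel group: R_p = 0.8060 Ω.
Node voltage V_A = V_CC · R_p/(R_s + R_p) = 8.84 × 0.09487 = 0.8386 V.
I(R1) = V_A / R1 = 0.8386/7.81 = 0.1074 A.

I ≈ 0.107 A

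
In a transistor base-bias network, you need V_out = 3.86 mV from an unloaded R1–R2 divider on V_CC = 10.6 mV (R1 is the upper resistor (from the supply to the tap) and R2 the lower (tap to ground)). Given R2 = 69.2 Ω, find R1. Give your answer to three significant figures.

R1 ≈ 121 Ω

The divider ratio is R2/(R1+R2) = 3.86/10.6 = 0.3642.
R1 = R2·(1/k − 1) = 69.2 × 1.746 = 120.8 Ω.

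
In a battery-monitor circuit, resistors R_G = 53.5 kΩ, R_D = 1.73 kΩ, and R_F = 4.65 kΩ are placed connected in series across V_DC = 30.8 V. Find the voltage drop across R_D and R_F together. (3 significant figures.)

V ≈ 3.28 V

Series total: ΣR = 53.5 + 1.73 + 4.65 = 59.88 kΩ.
R_{R_D..R_F} = 1.73 + 4.65 = 6.380 kΩ.
V = V_DC · R/ΣR = 30.8 × 0.1065 = 3.282 V.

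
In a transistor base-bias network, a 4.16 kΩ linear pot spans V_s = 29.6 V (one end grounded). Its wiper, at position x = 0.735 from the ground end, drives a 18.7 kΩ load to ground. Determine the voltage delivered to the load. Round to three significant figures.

Split the track: R_lower = x·R_p = 3.058 kΩ, R_upper = (1−x)·R_p = 1.102 kΩ.
(x·R_p) ‖ R_L = 2.628 kΩ.
Then V_out = V_s · 2.628/(1.102 + 2.628) = 20.85 V.

V_out ≈ 20.9 V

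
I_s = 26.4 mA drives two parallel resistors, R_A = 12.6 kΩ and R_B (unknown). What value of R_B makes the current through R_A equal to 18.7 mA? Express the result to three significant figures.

R_B ≈ 30.6 kΩ

The fraction through R_A equals R_B/(R_A+R_B).
With f = 0.7083, R_B = R_A · f/(1−f) = 12.6 × 2.429 = 30.60 kΩ.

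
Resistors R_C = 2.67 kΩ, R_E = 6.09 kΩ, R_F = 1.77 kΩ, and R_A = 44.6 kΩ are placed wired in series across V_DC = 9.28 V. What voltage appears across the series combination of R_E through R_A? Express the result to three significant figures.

V ≈ 8.83 V

Series total: ΣR = 2.67 + 6.09 + 1.77 + 44.6 = 55.13 kΩ.
R_{R_E..R_A} = 6.09 + 1.77 + 44.6 = 52.46 kΩ.
Voltage divider: V = V_DC · (52.46 / 55.13) = 9.28 × 0.9516 = 8.831 V.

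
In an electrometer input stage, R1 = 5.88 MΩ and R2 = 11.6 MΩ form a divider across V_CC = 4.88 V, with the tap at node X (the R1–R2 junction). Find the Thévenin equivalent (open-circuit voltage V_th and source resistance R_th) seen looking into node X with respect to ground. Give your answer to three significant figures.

V_th ≈ 3.24 V, R_th ≈ 3.90 MΩ

V_th is the unloaded tap voltage: V_CC · R2/(R1+R2) = 4.88 × 0.6636 = 3.238 V.
Looking into X with the source shorted: R_th = R1·R2/(R1+R2) = 5.880 × 11.6/17.48 = 3.902 MΩ.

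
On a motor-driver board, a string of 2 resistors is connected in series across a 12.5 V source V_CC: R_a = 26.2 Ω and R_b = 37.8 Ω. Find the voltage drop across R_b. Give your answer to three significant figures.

V ≈ 7.38 V

ΣR = 26.2 + 37.8 = 64.00 Ω.
V = V_CC · R/ΣR = 12.5 × 0.5906 = 7.383 V.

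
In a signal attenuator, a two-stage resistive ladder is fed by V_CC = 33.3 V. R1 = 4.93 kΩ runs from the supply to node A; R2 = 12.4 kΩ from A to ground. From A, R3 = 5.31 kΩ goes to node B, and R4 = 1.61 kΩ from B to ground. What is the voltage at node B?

Looking into the second stage from A: R3 + R4 = 6.920 kΩ appears in parallel with R2.
Effective lower resistance at A: R2 ‖ 6.920 = 4.441 kΩ.
First divider: V_A = V_CC · 4.441/(4.93 + 4.441) = 15.78 V.
Then the unloaded second divider: V_B = V_A × R4/(R3+R4) = 15.78 × 0.2327 = 3.672 V.

V_B ≈ 3.67 V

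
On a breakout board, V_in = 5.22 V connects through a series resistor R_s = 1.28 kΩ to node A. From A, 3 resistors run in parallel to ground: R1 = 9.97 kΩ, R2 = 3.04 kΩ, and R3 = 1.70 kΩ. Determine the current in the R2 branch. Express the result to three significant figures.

I ≈ 0.746 mA

Equivalent of the parallel group: R_p = 0.9828 kΩ.
Node voltage V_A = V_in · R_p/(R_s + R_p) = 5.22 × 0.4343 = 2.267 V.
Branch current I = V_A/R2 = 2.267/3.04 = 0.7458 mA.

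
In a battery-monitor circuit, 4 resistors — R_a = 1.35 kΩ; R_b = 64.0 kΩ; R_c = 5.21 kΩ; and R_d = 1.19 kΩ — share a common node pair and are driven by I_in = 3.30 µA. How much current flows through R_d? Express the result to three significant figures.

Total conductance ΣG = 1/1.35 + 1/64.0 + 1/5.21 + 1/1.19 = 1.789 (units of 1/kΩ).
R_d takes the fraction G_k/ΣG = 0.8403/1.789 = 0.4698, so I = 3.30 × 0.4698 = 1.550 µA.

I ≈ 1.55 µA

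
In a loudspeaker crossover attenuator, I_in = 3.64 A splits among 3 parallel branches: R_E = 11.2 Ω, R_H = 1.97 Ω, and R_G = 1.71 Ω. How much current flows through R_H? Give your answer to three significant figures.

I ≈ 1.56 A

Total conductance ΣG = 1/11.2 + 1/1.97 + 1/1.71 = 1.182 (units of 1/Ω).
Current divider: I(R_H) = I_in · G_k/ΣG = 3.64 × (0.5076/1.182) = 3.64 × 0.4296 = 1.564 A.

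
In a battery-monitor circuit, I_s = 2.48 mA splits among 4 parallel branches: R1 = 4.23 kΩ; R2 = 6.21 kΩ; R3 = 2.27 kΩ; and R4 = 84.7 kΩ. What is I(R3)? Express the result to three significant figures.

I ≈ 1.29 mA

Total conductance ΣG = 1/4.23 + 1/6.21 + 1/2.27 + 1/84.7 = 0.8498 (units of 1/kΩ).
By the current-divider rule, I = I_s · G_k/ΣG = 2.48 × 0.5184 = 1.286 mA.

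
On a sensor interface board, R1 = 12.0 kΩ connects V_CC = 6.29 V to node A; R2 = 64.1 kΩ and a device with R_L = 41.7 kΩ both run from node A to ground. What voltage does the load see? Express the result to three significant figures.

First combine the lower leg with the load: R2 ‖ R_L = 25.26 kΩ.
Voltage divider with the loaded lower leg: V_out = 6.29 × 25.26/(12.0 + 25.26) = 6.29 × 0.6780 = 4.264 V.
(Unloaded it would be 5.30 V; the load pulls it down.)

V_out ≈ 4.26 V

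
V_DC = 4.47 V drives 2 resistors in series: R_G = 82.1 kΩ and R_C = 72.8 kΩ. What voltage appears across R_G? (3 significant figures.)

Total series resistance ΣR = 82.1 + 72.8 = 154.9 kΩ.
V = V_DC · R/ΣR = 4.47 × 0.5300 = 2.369 V.

V ≈ 2.37 V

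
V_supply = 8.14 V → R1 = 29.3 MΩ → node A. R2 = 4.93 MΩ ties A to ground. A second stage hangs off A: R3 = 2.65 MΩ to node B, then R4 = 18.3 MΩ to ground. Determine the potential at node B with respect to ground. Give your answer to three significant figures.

Node A sees R2 in parallel with the series input of stage 2, R3 + R4 = 20.95 MΩ.
Effective lower resistance at A: R2 ‖ 20.95 = 3.991 MΩ.
V_A = 8.14 × 3.991/(29.3 + 3.991) = 0.9758 V.
V_B = V_A × 0.8735 = 0.8524 V.

V_B ≈ 0.852 V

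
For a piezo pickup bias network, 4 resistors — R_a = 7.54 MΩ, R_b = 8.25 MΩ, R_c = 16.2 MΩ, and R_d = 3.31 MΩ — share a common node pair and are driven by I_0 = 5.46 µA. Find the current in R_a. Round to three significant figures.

Conductances: ΣG = 1/7.54 + 1/8.25 + 1/16.2 + 1/3.31 = 0.6177 (1/MΩ).
R_a takes the fraction G_k/ΣG = 0.1326/0.6177 = 0.2147, so I = 5.46 × 0.2147 = 1.172 µA.

I ≈ 1.17 µA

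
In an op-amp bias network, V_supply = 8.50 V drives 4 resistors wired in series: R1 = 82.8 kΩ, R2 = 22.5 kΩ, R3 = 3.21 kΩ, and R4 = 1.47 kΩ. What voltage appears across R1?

V ≈ 6.40 V

Series total: ΣR = 82.8 + 22.5 + 3.21 + 1.47 = 110.0 kΩ.
V = V_supply · R/ΣR = 8.50 × 0.7529 = 6.399 V.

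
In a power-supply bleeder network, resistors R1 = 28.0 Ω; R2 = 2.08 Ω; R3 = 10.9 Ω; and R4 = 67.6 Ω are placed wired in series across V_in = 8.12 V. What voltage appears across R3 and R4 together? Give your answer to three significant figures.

Total series resistance ΣR = 28.0 + 2.08 + 10.9 + 67.6 = 108.6 Ω.
R_{R3..R4} = 10.9 + 67.6 = 78.50 Ω.
By the voltage-divider rule, V = 8.12 × 78.50/108.6 = 5.871 V.

V ≈ 5.87 V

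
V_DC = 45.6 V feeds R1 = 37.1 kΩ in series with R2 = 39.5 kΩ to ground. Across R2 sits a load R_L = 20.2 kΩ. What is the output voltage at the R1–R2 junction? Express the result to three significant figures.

V_out ≈ 12.1 V

R2 ‖ R_L = (39.5 × 20.2)/(39.5 + 20.2) = 13.37 kΩ.
Voltage divider with the loaded lower leg: V_out = 45.6 × 13.37/(37.1 + 13.37) = 45.6 × 0.2648 = 12.08 V.
(Unloaded it would be 23.5 V; the load pulls it down.)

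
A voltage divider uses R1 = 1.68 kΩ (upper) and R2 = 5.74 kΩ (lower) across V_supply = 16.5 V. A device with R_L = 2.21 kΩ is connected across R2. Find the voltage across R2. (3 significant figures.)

V_out ≈ 8.04 V

First combine the lower leg with the load: R2 ‖ R_L = 1.596 kΩ.
Voltage divider with the loaded lower leg: V_out = 16.5 × 1.596/(1.68 + 1.596) = 16.5 × 0.4871 = 8.038 V.
(Unloaded it would be 12.8 V; the load pulls it down.)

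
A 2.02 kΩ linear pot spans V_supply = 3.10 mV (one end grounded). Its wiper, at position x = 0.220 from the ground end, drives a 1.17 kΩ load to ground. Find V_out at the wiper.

V_out ≈ 0.526 mV

The pot divides into 1.576 kΩ above the wiper and 0.4444 kΩ below.
R_L loads the lower segment: effective lower R = 0.3221 kΩ.
Then V_out = V_supply · 0.3221/(1.576 + 0.3221) = 0.5261 mV.
(Unloaded: V_out = x·V_supply = 0.682 mV.)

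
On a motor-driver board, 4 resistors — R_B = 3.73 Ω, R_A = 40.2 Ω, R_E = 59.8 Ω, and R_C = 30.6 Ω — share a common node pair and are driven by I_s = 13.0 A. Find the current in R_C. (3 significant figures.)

I ≈ 1.24 A

Conductances: ΣG = 1/3.73 + 1/40.2 + 1/59.8 + 1/30.6 = 0.3424 (1/Ω).
Current divider: I(R_C) = I_s · G_k/ΣG = 13.0 × (0.03268/0.3424) = 13.0 × 0.09545 = 1.241 A.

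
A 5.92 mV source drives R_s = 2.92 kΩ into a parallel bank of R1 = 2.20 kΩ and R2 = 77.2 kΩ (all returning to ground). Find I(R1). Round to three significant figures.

I ≈ 1.14 µA

Combine the parallel branches: R_p = (1/2.20 + 1/77.2)⁻¹ = 2.139 kΩ.
V_A by voltage divider: V_A = 5.92 × 2.139/(2.92 + 2.139) = 2.503 mV.
Branch current I = V_A/R1 = 2.503/2.20 = 1.138 µA.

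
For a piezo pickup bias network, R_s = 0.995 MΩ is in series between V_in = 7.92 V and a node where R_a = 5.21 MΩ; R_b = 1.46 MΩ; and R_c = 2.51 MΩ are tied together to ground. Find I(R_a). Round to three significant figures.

I ≈ 0.670 µA

Parallel bank: R_p = 1/(1/5.21 + 1/1.46 + 1/2.51) = 0.7841 MΩ.
Node voltage V_A = V_in · R_p/(R_s + R_p) = 7.92 × 0.4407 = 3.491 V.
I(R_a) = V_A / R_a = 3.491/5.21 = 0.6700 µA.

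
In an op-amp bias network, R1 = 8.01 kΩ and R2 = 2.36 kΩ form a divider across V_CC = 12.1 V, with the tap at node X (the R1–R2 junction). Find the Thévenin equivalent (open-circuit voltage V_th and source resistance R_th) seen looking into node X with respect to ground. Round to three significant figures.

V_th ≈ 2.75 V, R_th ≈ 1.82 kΩ

V_th is the unloaded tap voltage: V_CC · R2/(R1+R2) = 12.1 × 0.2276 = 2.754 V.
Looking into X with the source shorted: R_th = R1·R2/(R1+R2) = 8.010 × 2.36/10.37 = 1.823 kΩ.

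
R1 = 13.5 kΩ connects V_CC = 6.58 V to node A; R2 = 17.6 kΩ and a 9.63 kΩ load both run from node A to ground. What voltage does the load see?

The load sits in parallel with R2, giving an effective lower resistance R2' = R2·R_L/(R2+R_L) = 6.224 kΩ.
Then V_out = V_CC · R2'/(R1 + R2') = 6.58 × 6.224/19.72 = 2.076 V.

V_out ≈ 2.08 V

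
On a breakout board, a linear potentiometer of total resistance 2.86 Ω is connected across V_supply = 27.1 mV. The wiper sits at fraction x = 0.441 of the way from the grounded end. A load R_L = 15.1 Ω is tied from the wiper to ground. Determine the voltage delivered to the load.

V_out ≈ 11.4 mV

Split the track: R_lower = x·R_p = 1.261 Ω, R_upper = (1−x)·R_p = 1.599 Ω.
Lower segment in parallel with the load: 1.261 ‖ 15.1 = 1.164 Ω.
Then V_out = V_supply · 1.164/(1.599 + 1.164) = 11.42 mV.
(Unloaded: V_out = x·V_supply = 12.0 mV.)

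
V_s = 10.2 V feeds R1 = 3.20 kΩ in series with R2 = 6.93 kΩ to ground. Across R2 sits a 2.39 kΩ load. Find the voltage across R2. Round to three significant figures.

R2 ‖ R_L = (6.93 × 2.39)/(6.93 + 2.39) = 1.777 kΩ.
Voltage divider with the loaded lower leg: V_out = 10.2 × 1.777/(3.20 + 1.777) = 10.2 × 0.3571 = 3.642 V.

V_out ≈ 3.64 V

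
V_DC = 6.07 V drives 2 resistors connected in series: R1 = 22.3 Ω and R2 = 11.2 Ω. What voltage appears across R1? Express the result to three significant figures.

V ≈ 4.04 V

Total series resistance ΣR = 22.3 + 11.2 = 33.50 Ω.
By the voltage-divider rule, V = 6.07 × 22.30/33.50 = 4.041 V.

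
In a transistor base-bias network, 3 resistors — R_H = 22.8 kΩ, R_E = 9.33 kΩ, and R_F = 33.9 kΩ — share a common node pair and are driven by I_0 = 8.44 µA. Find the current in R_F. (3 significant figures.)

Conductances: ΣG = 1/22.8 + 1/9.33 + 1/33.9 = 0.1805 (1/kΩ).
R_F takes the fraction G_k/ΣG = 0.02950/0.1805 = 0.1634, so I = 8.44 × 0.1634 = 1.379 µA.

I ≈ 1.38 µA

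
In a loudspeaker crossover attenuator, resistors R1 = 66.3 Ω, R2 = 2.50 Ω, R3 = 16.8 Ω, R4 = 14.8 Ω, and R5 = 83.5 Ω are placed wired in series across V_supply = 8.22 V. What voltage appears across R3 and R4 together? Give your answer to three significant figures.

Series total: ΣR = 66.3 + 2.50 + 16.8 + 14.8 + 83.5 = 183.9 Ω.
R_{R3..R4} = 16.8 + 14.8 = 31.60 Ω.
By the voltage-divider rule, V = 8.22 × 31.60/183.9 = 1.412 V.

V ≈ 1.41 V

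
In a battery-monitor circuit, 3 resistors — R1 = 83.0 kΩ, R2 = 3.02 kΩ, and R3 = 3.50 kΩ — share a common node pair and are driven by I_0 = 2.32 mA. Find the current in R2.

I ≈ 1.22 mA

Conductances: ΣG = 1/83.0 + 1/3.02 + 1/3.50 = 0.6289 (1/kΩ).
By the current-divider rule, I = I_0 · G_k/ΣG = 2.32 × 0.5265 = 1.222 mA.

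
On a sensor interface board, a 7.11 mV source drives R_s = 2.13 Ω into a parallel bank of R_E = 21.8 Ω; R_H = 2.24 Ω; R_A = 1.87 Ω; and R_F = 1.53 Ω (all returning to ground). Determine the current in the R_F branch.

Equivalent of the parallel group: R_p = 0.5950 Ω.
Node voltage V_A = V_supply · R_p/(R_s + R_p) = 7.11 × 0.2184 = 1.552 mV.
Branch current I = V_A/R_F = 1.552/1.53 = 1.015 mA.

I ≈ 1.01 mA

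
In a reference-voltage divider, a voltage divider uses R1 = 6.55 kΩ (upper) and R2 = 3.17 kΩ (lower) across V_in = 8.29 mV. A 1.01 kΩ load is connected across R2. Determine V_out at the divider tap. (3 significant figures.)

V_out ≈ 0.868 mV

First combine the lower leg with the load: R2 ‖ R_L = 0.7660 kΩ.
Now apply the divider: V_out = 8.29 × 0.1047 = 0.8679 mV.
(Unloaded it would be 2.70 mV; the load pulls it down.)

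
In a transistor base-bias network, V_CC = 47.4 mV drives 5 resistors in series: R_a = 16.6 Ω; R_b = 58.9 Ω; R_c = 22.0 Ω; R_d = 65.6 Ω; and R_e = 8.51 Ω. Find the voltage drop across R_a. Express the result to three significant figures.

ΣR = 16.6 + 58.9 + 22.0 + 65.6 + 8.51 = 171.6 Ω.
By the voltage-divider rule, V = 47.4 × 16.60/171.6 = 4.585 mV.

V ≈ 4.59 mV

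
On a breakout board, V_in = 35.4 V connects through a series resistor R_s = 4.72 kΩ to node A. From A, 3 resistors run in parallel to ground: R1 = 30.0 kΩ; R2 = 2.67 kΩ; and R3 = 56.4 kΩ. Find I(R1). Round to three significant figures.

Parallel bank: R_p = 1/(1/30.0 + 1/2.67 + 1/56.4) = 2.350 kΩ.
V_A = 35.4 × 2.350/7.070 = 11.77 V.
Branch current I = V_A/R1 = 11.77/30.0 = 0.3922 mA.

I ≈ 0.392 mA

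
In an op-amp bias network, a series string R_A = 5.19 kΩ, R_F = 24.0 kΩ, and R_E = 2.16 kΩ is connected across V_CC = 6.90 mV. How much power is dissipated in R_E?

Series current I = V_CC/ΣR = 6.90/31.35 = 0.2201 µA.
P(R_E) = I²·R_E = (0.2201)² × 2.16 = 0.1046 nW.

P ≈ 0.105 nW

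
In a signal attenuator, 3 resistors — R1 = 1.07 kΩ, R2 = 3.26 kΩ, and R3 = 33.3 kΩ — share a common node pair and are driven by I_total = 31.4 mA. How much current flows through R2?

Conductances: ΣG = 1/1.07 + 1/3.26 + 1/33.3 = 1.271 (1/kΩ).
Current divider: I(R2) = I_total · G_k/ΣG = 31.4 × (0.3067/1.271) = 31.4 × 0.2413 = 7.576 mA.

I ≈ 7.58 mA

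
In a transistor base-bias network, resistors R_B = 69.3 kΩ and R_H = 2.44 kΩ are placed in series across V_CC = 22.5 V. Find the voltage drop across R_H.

V ≈ 0.765 V

Series total: ΣR = 69.3 + 2.44 = 71.74 kΩ.
Voltage divider: V = V_CC · (2.440 / 71.74) = 22.5 × 0.03401 = 0.7653 V.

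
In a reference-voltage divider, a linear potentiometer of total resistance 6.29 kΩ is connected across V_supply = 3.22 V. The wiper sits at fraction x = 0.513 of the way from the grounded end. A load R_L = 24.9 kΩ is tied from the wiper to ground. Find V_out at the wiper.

V_out ≈ 1.55 V

Lower segment x·R_p = 3.227 kΩ; upper segment (1−x)·R_p = 3.063 kΩ.
Lower segment in parallel with the load: 3.227 ‖ 24.9 = 2.857 kΩ.
Then V_out = V_supply · 2.857/(3.063 + 2.857) = 1.554 V.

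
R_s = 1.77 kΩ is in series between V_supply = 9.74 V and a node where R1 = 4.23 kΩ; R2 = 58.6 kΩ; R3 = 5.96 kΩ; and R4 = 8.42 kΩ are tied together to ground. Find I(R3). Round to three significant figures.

Equivalent of the parallel group: R_p = 1.852 kΩ.
Node voltage V_A = V_supply · R_p/(R_s + R_p) = 9.74 × 0.5113 = 4.980 V.
I(R3) = V_A / R3 = 4.980/5.96 = 0.8356 mA.

I ≈ 0.836 mA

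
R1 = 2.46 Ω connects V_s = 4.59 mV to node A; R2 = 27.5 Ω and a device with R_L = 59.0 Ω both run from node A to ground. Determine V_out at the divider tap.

First combine the lower leg with the load: R2 ‖ R_L = 18.76 Ω.
Now apply the divider: V_out = 4.59 × 0.8841 = 4.058 mV.

V_out ≈ 4.06 mV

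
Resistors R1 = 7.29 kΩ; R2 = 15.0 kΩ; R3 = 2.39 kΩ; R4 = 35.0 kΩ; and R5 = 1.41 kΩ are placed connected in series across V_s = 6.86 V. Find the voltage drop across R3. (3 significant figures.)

Series total: ΣR = 7.29 + 15.0 + 2.39 + 35.0 + 1.41 = 61.09 kΩ.
V = V_s · R/ΣR = 6.86 × 0.03912 = 0.2684 V.

V ≈ 0.268 V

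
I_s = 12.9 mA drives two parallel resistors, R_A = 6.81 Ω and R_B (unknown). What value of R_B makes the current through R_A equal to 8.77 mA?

R_B ≈ 14.5 Ω

The fraction through R_A equals R_B/(R_A+R_B).
With f = 0.6798, R_B = R_A · f/(1−f) = 6.81 × 2.123 = 14.46 Ω.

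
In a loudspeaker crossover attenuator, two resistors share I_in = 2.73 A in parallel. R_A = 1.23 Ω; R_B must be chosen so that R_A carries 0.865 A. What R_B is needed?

The fraction through R_A equals R_B/(R_A+R_B).
0.865/2.73 = R_B/(R_A + R_B) → R_B = R_A · (0.3168)/(1 − 0.3168) = 1.23 × 0.4638 = 0.5705 Ω.

R_B ≈ 0.570 Ω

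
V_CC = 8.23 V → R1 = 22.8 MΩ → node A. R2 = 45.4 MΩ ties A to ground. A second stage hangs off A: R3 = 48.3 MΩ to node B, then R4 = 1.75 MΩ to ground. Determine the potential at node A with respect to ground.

V_A ≈ 4.20 V

Looking into the second stage from A: R3 + R4 = 50.05 MΩ appears in parallel with R2.
Effective lower resistance at A: R2 ‖ 50.05 = 23.81 MΩ.
So V_A = 8.23 × 0.5108 = 4.204 V.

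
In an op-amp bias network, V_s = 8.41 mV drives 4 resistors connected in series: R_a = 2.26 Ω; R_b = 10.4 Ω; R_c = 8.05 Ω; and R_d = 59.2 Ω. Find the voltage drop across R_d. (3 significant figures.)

V ≈ 6.23 mV

Total series resistance ΣR = 2.26 + 10.4 + 8.05 + 59.2 = 79.91 Ω.
V = V_s · R/ΣR = 8.41 × 0.7408 = 6.230 mV.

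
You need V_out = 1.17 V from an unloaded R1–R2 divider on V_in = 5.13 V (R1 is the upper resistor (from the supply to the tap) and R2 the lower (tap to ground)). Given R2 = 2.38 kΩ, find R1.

The divider ratio is R2/(R1+R2) = 1.17/5.13 = 0.2281.
So R1 = R2 · (V_in/V_out − 1) = 2.38 × (5.13/1.17 − 1) = 2.38 × 3.385 = 8.055 kΩ.

R1 ≈ 8.06 kΩ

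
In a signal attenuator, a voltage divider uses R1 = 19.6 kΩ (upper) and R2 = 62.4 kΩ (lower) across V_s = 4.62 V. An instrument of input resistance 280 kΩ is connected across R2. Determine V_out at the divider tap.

V_out ≈ 3.34 V

The load sits in parallel with R2, giving an effective lower resistance R2' = R2·R_L/(R2+R_L) = 51.03 kΩ.
Voltage divider with the loaded lower leg: V_out = 4.62 × 51.03/(19.6 + 51.03) = 4.62 × 0.7225 = 3.338 V.
(Unloaded it would be 3.52 V; the load pulls it down.)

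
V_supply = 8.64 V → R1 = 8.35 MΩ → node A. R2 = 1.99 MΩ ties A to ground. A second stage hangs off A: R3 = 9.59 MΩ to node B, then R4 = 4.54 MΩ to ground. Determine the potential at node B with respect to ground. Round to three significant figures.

V_B ≈ 0.480 V

Node A sees R2 in parallel with the series input of stage 2, R3 + R4 = 14.13 MΩ.
R2 ‖ (R3+R4) = 1.744 MΩ.
So V_A = 8.64 × 0.1728 = 1.493 V.
V_B = V_A × 0.3213 = 0.4797 V.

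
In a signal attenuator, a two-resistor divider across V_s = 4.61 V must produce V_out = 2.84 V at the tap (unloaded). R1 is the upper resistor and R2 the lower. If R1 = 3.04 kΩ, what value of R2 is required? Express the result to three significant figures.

R2 ≈ 4.88 kΩ

The divider ratio is R2/(R1+R2) = 2.84/4.61 = 0.6161.
So R2 = R1 · V_out/(V_s − V_out) = 3.04 × 2.84/(4.61 − 2.84) = 3.04 × 1.605 = 4.878 kΩ.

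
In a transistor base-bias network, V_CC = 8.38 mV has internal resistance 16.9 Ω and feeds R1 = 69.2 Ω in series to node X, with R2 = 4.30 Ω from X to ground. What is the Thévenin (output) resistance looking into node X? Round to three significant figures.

R_th ≈ 4.10 Ω

R1' = 16.9 + 69.2 = 86.10 Ω (source resistance + R1).
Zeroing V_CC shorts the top of R1' to ground, so R_th = R1' ‖ R2 = 4.095 Ω.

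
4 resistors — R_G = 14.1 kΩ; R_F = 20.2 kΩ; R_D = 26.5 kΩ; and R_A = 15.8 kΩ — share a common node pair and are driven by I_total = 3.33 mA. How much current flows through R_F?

I ≈ 0.744 mA

ΣG = 1/14.1 + 1/20.2 + 1/26.5 + 1/15.8 = 0.2215.
Current divider: I(R_F) = I_total · G_k/ΣG = 3.33 × (0.04950/0.2215) = 3.33 × 0.2235 = 0.7444 mA.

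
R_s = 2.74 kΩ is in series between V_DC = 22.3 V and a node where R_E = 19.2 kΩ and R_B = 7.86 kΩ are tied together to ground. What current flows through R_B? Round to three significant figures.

Combine the parallel branches: R_p = (1/19.2 + 1/7.86)⁻¹ = 5.577 kΩ.
Node voltage V_A = V_DC · R_p/(R_s + R_p) = 22.3 × 0.6706 = 14.95 V.
Branch current I = V_A/R_B = 14.95/7.86 = 1.902 mA.
(Equivalently: I_total = 2.681 mA, then current-divider fraction G_k/ΣG = 0.7095.)

I ≈ 1.90 mA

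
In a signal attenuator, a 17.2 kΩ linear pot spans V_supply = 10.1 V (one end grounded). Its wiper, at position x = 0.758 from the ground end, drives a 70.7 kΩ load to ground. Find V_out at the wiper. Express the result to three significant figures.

Lower segment x·R_p = 13.04 kΩ; upper segment (1−x)·R_p = 4.162 kΩ.
(x·R_p) ‖ R_L = 11.01 kΩ.
Then V_out = V_supply · 11.01/(4.162 + 11.01) = 7.329 V.

V_out ≈ 7.33 V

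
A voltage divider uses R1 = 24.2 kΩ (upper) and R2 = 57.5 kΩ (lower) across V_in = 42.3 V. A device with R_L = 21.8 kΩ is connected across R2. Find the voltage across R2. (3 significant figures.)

First combine the lower leg with the load: R2 ‖ R_L = 15.81 kΩ.
Voltage divider with the loaded lower leg: V_out = 42.3 × 15.81/(24.2 + 15.81) = 42.3 × 0.3951 = 16.71 V.

V_out ≈ 16.7 V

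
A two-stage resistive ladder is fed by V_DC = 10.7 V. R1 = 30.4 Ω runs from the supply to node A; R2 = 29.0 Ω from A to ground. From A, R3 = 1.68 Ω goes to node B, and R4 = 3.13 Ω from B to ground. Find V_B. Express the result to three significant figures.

Looking into the second stage from A: R3 + R4 = 4.810 Ω appears in parallel with R2.
Effective lower resistance at A: R2 ‖ 4.810 = 4.126 Ω.
V_A = 10.7 × 4.126/(30.4 + 4.126) = 1.279 V.
V_B = V_A × 0.6507 = 0.8320 V.

V_B ≈ 0.832 V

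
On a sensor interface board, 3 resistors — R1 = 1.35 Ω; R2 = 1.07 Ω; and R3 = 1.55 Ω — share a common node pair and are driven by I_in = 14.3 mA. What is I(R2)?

I ≈ 5.76 mA

ΣG = 1/1.35 + 1/1.07 + 1/1.55 = 2.320.
By the current-divider rule, I = I_in · G_k/ΣG = 14.3 × 0.4028 = 5.759 mA.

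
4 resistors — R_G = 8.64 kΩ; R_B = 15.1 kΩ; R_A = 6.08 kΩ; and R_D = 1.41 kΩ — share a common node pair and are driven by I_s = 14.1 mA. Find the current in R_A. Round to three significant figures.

I ≈ 2.20 mA

Total conductance ΣG = 1/8.64 + 1/15.1 + 1/6.08 + 1/1.41 = 1.056 (units of 1/kΩ).
R_A takes the fraction G_k/ΣG = 0.1645/1.056 = 0.1558, so I = 14.1 × 0.1558 = 2.197 mA.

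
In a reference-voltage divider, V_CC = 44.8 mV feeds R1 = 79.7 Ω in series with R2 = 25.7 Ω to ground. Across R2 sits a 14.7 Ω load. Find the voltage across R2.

V_out ≈ 4.70 mV

R2 ‖ R_L = (25.7 × 14.7)/(25.7 + 14.7) = 9.351 Ω.
Now apply the divider: V_out = 44.8 × 0.1050 = 4.704 mV.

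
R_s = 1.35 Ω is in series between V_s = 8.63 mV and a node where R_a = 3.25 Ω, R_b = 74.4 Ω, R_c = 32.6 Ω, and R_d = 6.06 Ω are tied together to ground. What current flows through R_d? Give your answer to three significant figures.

I ≈ 0.839 mA

Combine the parallel branches: R_p = (1/3.25 + 1/74.4 + 1/32.6 + 1/6.06)⁻¹ = 1.935 Ω.
Node voltage V_A = V_s · R_p/(R_s + R_p) = 8.63 × 0.5890 = 5.083 mV.
Branch current I = V_A/R_d = 5.083/6.06 = 0.8388 mA.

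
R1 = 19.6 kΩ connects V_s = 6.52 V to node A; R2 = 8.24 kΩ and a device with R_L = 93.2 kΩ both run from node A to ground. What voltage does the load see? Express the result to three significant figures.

V_out ≈ 1.82 V

The load sits in parallel with R2, giving an effective lower resistance R2' = R2·R_L/(R2+R_L) = 7.571 kΩ.
Then V_out = V_s · R2'/(R1 + R2') = 6.52 × 7.571/27.17 = 1.817 V.
(Unloaded it would be 1.93 V; the load pulls it down.)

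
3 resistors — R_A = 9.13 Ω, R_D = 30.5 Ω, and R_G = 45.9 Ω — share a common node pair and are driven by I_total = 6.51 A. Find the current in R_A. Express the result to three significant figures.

I ≈ 4.35 A

ΣG = 1/9.13 + 1/30.5 + 1/45.9 = 0.1641.
Current divider: I(R_A) = I_total · G_k/ΣG = 6.51 × (0.1095/0.1641) = 6.51 × 0.6674 = 4.345 A.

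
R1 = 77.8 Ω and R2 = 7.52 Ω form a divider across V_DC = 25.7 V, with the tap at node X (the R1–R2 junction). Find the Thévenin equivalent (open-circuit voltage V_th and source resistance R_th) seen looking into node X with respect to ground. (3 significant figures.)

V_th ≈ 2.27 V, R_th ≈ 6.86 Ω

V_th is the unloaded tap voltage: V_DC · R2/(R1+R2) = 25.7 × 0.08814 = 2.265 V.
With V_DC suppressed (replaced by a short), R_th = R1 ‖ R2 = (77.80 × 7.52)/(77.80 + 7.52) = 6.857 Ω.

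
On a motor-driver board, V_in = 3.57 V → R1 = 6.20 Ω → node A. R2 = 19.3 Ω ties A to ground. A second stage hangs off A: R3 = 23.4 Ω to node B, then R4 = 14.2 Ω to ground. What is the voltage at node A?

V_A ≈ 2.40 V

The second stage (R3 + R4 = 37.60 Ω) loads node A in parallel with R2.
R2 ‖ (R3+R4) = 12.75 Ω.
First divider: V_A = V_in · 12.75/(6.20 + 12.75) = 2.402 V.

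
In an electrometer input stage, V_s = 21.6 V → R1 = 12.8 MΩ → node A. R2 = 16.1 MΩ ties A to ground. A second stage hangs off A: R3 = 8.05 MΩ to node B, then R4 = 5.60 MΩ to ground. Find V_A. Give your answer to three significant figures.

V_A ≈ 7.90 V

Looking into the second stage from A: R3 + R4 = 13.65 MΩ appears in parallel with R2.
R2 ‖ (R3+R4) = 7.387 MΩ.
First divider: V_A = V_s · 7.387/(12.8 + 7.387) = 7.904 V.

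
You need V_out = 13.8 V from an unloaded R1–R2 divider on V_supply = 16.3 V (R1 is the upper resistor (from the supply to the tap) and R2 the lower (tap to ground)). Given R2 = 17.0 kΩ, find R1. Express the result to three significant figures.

Required fraction k = V_out/V_supply = 0.8466.
So R1 = R2 · (V_supply/V_out − 1) = 17.0 × (16.3/13.8 − 1) = 17.0 × 0.1812 = 3.080 kΩ.

R1 ≈ 3.08 kΩ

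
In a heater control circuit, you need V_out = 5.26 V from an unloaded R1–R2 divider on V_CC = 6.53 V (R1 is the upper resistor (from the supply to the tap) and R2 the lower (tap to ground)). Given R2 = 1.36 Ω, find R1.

The divider ratio is R2/(R1+R2) = 5.26/6.53 = 0.8055.
R1 = R2·(1/k − 1) = 1.36 × 0.2414 = 0.3284 Ω.

R1 ≈ 0.328 Ω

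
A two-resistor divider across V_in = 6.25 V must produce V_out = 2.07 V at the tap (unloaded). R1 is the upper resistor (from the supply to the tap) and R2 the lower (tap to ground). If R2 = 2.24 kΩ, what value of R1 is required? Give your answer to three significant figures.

R1 ≈ 4.52 kΩ

The divider ratio is R2/(R1+R2) = 2.07/6.25 = 0.3312.
R1 = R2·(1/k − 1) = 2.24 × 2.019 = 4.523 kΩ.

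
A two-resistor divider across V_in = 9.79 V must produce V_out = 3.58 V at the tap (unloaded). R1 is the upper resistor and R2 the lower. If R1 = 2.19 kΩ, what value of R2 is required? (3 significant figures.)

The divider ratio is R2/(R1+R2) = 3.58/9.79 = 0.3657.
So R2 = R1 · V_out/(V_in − V_out) = 2.19 × 3.58/(9.79 − 3.58) = 2.19 × 0.5765 = 1.263 kΩ.

R2 ≈ 1.26 kΩ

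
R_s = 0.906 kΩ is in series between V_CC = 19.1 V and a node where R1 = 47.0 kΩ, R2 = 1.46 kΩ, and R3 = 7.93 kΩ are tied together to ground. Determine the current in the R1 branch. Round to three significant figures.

I ≈ 0.232 mA

Equivalent of the parallel group: R_p = 1.201 kΩ.
Node voltage V_A = V_CC · R_p/(R_s + R_p) = 19.1 × 0.5701 = 10.89 V.
Branch current I = V_A/R1 = 10.89/47.0 = 0.2317 mA.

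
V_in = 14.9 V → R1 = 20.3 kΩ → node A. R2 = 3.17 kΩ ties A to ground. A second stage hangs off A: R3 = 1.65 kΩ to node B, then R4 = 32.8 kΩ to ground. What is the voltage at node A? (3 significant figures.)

V_A ≈ 1.86 V

Looking into the second stage from A: R3 + R4 = 34.45 kΩ appears in parallel with R2.
R2 ‖ (R3+R4) = 2.903 kΩ.
V_A = 14.9 × 2.903/(20.3 + 2.903) = 1.864 V.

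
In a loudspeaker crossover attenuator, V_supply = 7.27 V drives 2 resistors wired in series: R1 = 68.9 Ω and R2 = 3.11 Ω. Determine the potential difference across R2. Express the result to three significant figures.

ΣR = 68.9 + 3.11 = 72.01 Ω.
V = V_supply · R/ΣR = 7.27 × 0.04319 = 0.3140 V.

V ≈ 0.314 V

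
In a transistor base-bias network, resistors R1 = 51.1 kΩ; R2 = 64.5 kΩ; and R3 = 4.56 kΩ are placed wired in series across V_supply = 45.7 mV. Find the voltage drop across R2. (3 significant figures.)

V ≈ 24.5 mV

Total series resistance ΣR = 51.1 + 64.5 + 4.56 = 120.2 kΩ.
By the voltage-divider rule, V = 45.7 × 64.50/120.2 = 24.53 mV.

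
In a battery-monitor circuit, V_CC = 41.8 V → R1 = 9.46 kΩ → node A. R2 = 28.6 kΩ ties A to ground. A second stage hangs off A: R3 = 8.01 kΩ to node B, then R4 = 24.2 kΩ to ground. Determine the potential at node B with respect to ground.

The second stage (R3 + R4 = 32.21 kΩ) loads node A in parallel with R2.
R2 ‖ (R3+R4) = 15.15 kΩ.
First divider: V_A = V_CC · 15.15/(9.46 + 15.15) = 25.73 V.
Stage 2 is unloaded, so V_B = V_A · R4/(R3+R4) = 25.73 × 24.2/32.21 = 19.33 V.

V_B ≈ 19.3 V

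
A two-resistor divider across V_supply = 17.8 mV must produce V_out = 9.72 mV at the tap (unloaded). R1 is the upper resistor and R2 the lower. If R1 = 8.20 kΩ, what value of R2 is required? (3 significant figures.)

R2 ≈ 9.86 kΩ

The divider ratio is R2/(R1+R2) = 9.72/17.8 = 0.5461.
So R2 = R1 · V_out/(V_supply − V_out) = 8.20 × 9.72/(17.8 − 9.72) = 8.20 × 1.203 = 9.864 kΩ.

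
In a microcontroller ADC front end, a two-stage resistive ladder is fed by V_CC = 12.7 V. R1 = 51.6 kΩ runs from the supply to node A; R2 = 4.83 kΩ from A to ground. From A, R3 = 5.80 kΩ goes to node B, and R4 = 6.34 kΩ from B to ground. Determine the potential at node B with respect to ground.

V_B ≈ 0.416 V

Looking into the second stage from A: R3 + R4 = 12.14 kΩ appears in parallel with R2.
Effective lower resistance at A: R2 ‖ 12.14 = 3.455 kΩ.
V_A = 12.7 × 3.455/(51.6 + 3.455) = 0.7971 V.
V_B = V_A × 0.5222 = 0.4163 V.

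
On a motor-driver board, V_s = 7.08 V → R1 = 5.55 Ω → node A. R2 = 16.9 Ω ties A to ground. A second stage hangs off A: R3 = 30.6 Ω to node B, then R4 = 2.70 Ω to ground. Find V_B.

V_B ≈ 0.384 V

The second stage (R3 + R4 = 33.30 Ω) loads node A in parallel with R2.
Effective lower resistance at A: R2 ‖ 33.30 = 11.21 Ω.
V_A = 7.08 × 11.21/(5.55 + 11.21) = 4.736 V.
Stage 2 is unloaded, so V_B = V_A · R4/(R3+R4) = 4.736 × 2.70/33.30 = 0.3840 V.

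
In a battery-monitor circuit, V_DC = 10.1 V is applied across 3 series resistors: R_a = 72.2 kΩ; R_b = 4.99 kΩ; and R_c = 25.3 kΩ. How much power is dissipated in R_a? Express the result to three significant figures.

Series current I = V_DC/ΣR = 10.1/102.5 = 0.09855 mA.
V(R_a) = I·R = 7.115 V; P = V·I = 7.115 × 0.09855 = 0.7012 mW.

P ≈ 0.701 mW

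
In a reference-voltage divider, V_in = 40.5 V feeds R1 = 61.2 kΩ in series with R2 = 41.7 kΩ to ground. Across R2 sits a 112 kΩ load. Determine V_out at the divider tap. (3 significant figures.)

First combine the lower leg with the load: R2 ‖ R_L = 30.39 kΩ.
Then V_out = V_in · R2'/(R1 + R2') = 40.5 × 30.39/91.59 = 13.44 V.

V_out ≈ 13.4 V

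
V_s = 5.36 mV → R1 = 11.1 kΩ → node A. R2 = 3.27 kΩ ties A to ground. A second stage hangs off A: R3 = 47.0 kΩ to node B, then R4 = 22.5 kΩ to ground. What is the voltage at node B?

Looking into the second stage from A: R3 + R4 = 69.50 kΩ appears in parallel with R2.
R2 ‖ (R3+R4) = 3.123 kΩ.
V_A = 5.36 × 3.123/(11.1 + 3.123) = 1.177 mV.
Stage 2 is unloaded, so V_B = V_A · R4/(R3+R4) = 1.177 × 22.5/69.50 = 0.3810 mV.

V_B ≈ 0.381 mV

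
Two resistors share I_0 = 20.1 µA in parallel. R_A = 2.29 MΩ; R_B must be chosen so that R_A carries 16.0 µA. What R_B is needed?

R_B ≈ 8.94 MΩ

Two-branch current divider: I_A = I_0 · R_B/(R_A + R_B).
With f = 0.7960, R_B = R_A · f/(1−f) = 2.29 × 3.902 = 8.937 MΩ.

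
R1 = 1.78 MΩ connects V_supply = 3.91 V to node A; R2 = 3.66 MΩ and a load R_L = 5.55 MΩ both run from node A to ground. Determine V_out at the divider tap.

V_out ≈ 2.16 V

R2 ‖ R_L = (3.66 × 5.55)/(3.66 + 5.55) = 2.206 MΩ.
Voltage divider with the loaded lower leg: V_out = 3.91 × 2.206/(1.78 + 2.206) = 3.91 × 0.5534 = 2.164 V.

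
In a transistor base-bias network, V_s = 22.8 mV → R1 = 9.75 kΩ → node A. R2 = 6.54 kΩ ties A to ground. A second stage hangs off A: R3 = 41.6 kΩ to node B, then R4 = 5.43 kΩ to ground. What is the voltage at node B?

V_B ≈ 0.976 mV

The second stage (R3 + R4 = 47.03 kΩ) loads node A in parallel with R2.
R2 ‖ (R3+R4) = 5.742 kΩ.
V_A = 22.8 × 5.742/(9.75 + 5.742) = 8.450 mV.
Stage 2 is unloaded, so V_B = V_A · R4/(R3+R4) = 8.450 × 5.43/47.03 = 0.9757 mV.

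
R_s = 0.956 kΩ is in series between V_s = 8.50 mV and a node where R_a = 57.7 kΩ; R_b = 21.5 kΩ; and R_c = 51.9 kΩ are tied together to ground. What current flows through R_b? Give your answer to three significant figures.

I ≈ 0.366 µA

Parallel bank: R_p = 1/(1/57.7 + 1/21.5 + 1/51.9) = 12.03 kΩ.
Node voltage V_A = V_s · R_p/(R_s + R_p) = 8.50 × 0.9264 = 7.874 mV.
I(R_b) = V_A / R_b = 7.874/21.5 = 0.3662 µA.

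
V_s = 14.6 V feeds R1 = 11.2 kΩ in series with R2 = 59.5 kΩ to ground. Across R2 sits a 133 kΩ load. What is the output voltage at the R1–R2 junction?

V_out ≈ 11.5 V

First combine the lower leg with the load: R2 ‖ R_L = 41.11 kΩ.
Voltage divider with the loaded lower leg: V_out = 14.6 × 41.11/(11.2 + 41.11) = 14.6 × 0.7859 = 11.47 V.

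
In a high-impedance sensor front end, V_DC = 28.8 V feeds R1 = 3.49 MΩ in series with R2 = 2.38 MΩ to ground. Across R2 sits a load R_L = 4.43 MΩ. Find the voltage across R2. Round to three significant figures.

The load sits in parallel with R2, giving an effective lower resistance R2' = R2·R_L/(R2+R_L) = 1.548 MΩ.
Now apply the divider: V_out = 28.8 × 0.3073 = 8.850 V.
(Unloaded it would be 11.7 V; the load pulls it down.)

V_out ≈ 8.85 V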